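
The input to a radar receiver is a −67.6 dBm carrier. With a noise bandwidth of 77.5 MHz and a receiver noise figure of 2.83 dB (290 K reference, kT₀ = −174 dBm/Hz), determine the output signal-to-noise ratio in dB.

Noise floor: N = −174 + 10 log₁₀(B) + NF
10 log₁₀(7.75×10⁷) = 78.89 dB
N = −174 + 78.89 + 2.83 = −92.28 dBm
SNR = P_sig − N = −67.6 − (−92.28) = 24.68 dB → 24.7 dB

24.7 dB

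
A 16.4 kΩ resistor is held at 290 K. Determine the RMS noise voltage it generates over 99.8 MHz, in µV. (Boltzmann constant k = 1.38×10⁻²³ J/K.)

162 µV

V_n = √(4kTRB)
4kTRB = 4 × 1.38×10⁻²³ × 290 × 1.64×10⁴ × 9.98×10⁷ = 2.62×10⁻⁸ V²
V_n = √(2.62×10⁻⁸) = 1.62×10⁻⁴ V = 162 µV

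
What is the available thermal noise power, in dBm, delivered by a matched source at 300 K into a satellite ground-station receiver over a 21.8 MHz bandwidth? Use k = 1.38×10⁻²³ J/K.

−100.4 dBm

P_n = kTB = 1.38×10⁻²³ × 300 × 2.18×10⁷ = 9.03×10⁻¹⁴ W
In dBm: 10 log₁₀(9.03×10⁻¹⁴ / 10⁻³) = −100.4 dBm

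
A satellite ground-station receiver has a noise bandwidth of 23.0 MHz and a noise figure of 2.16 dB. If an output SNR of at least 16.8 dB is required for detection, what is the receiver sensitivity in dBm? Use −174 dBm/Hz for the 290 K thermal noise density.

Sensitivity = −174 + 10 log₁₀(B) + NF + SNR_min
= −174 + 73.62 + 2.16 + 16.8
= −81.42 dBm → −81.4 dBm

−81.4 dBm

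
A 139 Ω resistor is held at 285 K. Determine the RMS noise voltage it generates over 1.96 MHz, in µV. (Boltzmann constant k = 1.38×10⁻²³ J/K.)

2.07 µV

V_n = √(4kTRB)
4kTRB = 4 × 1.38×10⁻²³ × 285 × 1.39×10² × 1.96×10⁶ = 4.29×10⁻¹² V²
V_n = √(4.29×10⁻¹²) = 2.07×10⁻⁶ V = 2.07 µV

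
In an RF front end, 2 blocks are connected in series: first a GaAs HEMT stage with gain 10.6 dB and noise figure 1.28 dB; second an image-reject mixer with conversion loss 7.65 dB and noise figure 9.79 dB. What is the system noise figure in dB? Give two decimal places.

3.19 dB

Convert to linear (a loss of L dB is a gain of −L dB): F_i = 10^(NF_i/10), G_i = 10^(G_i,dB/10)
  Stage 1: F_1 = 10^(1.28/10) = 1.343, G_1 = 10^(10.6/10) = 11.48
  Stage 2: F_2 = 10^(9.79/10) = 9.528, G_2 = 10^(−7.65/10) = 0.1718
Friis cascade:
  F = 1.343 + (9.528 − 1)/11.48 = 2.086
NF = 10 log₁₀(2.086) = 3.19 dB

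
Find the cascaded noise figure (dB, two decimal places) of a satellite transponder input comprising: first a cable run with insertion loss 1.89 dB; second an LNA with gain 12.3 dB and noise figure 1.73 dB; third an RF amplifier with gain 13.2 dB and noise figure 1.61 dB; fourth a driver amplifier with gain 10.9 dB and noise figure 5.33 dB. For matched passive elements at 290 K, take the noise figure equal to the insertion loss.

Convert to linear (a loss of L dB is a gain of −L dB): F_i = 10^(NF_i/10), G_i = 10^(G_i,dB/10)
  Stage 1: F_1 = 10^(1.89/10) = 1.545, G_1 = 10^(−1.89/10) = 0.6471
  Stage 2: F_2 = 10^(1.73/10) = 1.489, G_2 = 10^(12.3/10) = 16.98
  Stage 3: F_3 = 10^(1.61/10) = 1.449, G_3 = 10^(13.2/10) = 20.89
  Stage 4: F_4 = 10^(5.33/10) = 3.412, G_4 = 10^(10.9/10) = 12.30
Friis cascade:
  F = 1.545 + (1.489 − 1)/0.6471 + (1.449 − 1)/10.99 + (3.412 − 1)/229.6 = 2.353
NF = 10 log₁₀(2.353) = 3.72 dB

3.72 dB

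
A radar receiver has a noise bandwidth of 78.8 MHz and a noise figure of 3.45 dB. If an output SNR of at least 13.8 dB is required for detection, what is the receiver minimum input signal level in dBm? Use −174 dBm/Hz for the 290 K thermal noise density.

−77.8 dBm

Sensitivity = −174 + 10 log₁₀(B) + NF + SNR_min
= −174 + 78.97 + 3.45 + 13.8
= −77.78 dBm → −77.8 dBm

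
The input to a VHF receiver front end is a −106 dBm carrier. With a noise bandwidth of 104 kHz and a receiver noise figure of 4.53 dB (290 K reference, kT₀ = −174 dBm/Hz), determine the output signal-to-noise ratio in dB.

13.3 dB

Noise floor: N = −174 + 10 log₁₀(B) + NF
10 log₁₀(1.04×10⁵) = 50.17 dB
N = −174 + 50.17 + 4.53 = −119.30 dBm
SNR = P_sig − N = −106 − (−119.30) = 13.30 dB → 13.3 dB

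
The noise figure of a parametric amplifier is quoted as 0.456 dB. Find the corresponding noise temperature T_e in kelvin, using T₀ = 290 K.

32.1 K

F = 10^(0.456/10) = 1.11071
T_e = (F − 1)·T₀ = (1.11071 − 1) × 290 = 32.1 K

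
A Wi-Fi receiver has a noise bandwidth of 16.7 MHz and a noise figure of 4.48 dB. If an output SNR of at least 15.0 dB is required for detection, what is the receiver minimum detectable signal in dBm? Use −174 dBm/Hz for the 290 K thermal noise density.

−82.3 dBm

Sensitivity = −174 + 10 log₁₀(B) + NF + SNR_min
= −174 + 72.23 + 4.48 + 15.0
= −82.29 dBm → −82.3 dBm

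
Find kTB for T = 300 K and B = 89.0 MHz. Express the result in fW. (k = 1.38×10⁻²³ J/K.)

368 fW

P_n = kTB = 1.38×10⁻²³ × 300 × 8.90×10⁷ = 3.68×10⁻¹³ W = 368 fW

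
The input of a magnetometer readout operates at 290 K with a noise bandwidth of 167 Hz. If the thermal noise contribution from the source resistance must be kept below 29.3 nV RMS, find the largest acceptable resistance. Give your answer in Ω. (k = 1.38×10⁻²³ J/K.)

Johnson–Nyquist: V_n = √(4kTRB) ⇒ R = V_n² / (4kTB)
4kTB = 4 × 1.38×10⁻²³ × 290 × 1.67×10² = 2.67×10⁻¹⁸
R = (2.93×10⁻⁸)² / 2.67×10⁻¹⁸ = 3.21×10² Ω = 321 Ω

321 Ω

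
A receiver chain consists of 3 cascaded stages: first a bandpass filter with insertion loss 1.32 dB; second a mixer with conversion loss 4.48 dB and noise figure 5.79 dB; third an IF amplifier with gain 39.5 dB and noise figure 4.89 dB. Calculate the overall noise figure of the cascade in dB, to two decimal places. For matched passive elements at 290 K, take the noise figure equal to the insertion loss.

Convert to linear (a loss of L dB is a gain of −L dB): F_i = 10^(NF_i/10), G_i = 10^(G_i,dB/10)
  Stage 1: F_1 = 10^(1.32/10) = 1.355, G_1 = 10^(−1.32/10) = 0.7379
  Stage 2: F_2 = 10^(5.79/10) = 3.793, G_2 = 10^(−4.48/10) = 0.3565
  Stage 3: F_3 = 10^(4.89/10) = 3.083, G_3 = 10^(39.5/10) = 8913
Friis cascade:
  F = 1.355 + (3.793 − 1)/0.7379 + (3.083 − 1)/0.2630 = 13.06
NF = 10 log₁₀(13.06) = 11.16 dB

11.16 dB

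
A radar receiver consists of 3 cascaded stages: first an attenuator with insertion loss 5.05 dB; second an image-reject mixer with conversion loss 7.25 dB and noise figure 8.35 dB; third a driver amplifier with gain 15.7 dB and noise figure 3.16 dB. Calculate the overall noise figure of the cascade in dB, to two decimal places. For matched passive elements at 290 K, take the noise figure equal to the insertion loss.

Convert to linear (a loss of L dB is a gain of −L dB): F_i = 10^(NF_i/10), G_i = 10^(G_i,dB/10)
  Stage 1: F_1 = 10^(5.05/10) = 3.199, G_1 = 10^(−5.05/10) = 0.3126
  Stage 2: F_2 = 10^(8.35/10) = 6.839, G_2 = 10^(−7.25/10) = 0.1884
  Stage 3: F_3 = 10^(3.16/10) = 2.070, G_3 = 10^(15.7/10) = 37.15
Friis cascade:
  F = 3.199 + (6.839 − 1)/0.3126 + (2.070 − 1)/0.05888 = 40.05
NF = 10 log₁₀(40.05) = 16.03 dB

16.03 dB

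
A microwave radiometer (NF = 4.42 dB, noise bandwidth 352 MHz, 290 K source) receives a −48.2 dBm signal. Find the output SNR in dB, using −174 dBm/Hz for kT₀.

35.9 dB

Noise floor: N = −174 + 10 log₁₀(B) + NF
10 log₁₀(3.52×10⁸) = 85.47 dB
N = −174 + 85.47 + 4.42 = −84.11 dBm
SNR = P_sig − N = −48.2 − (−84.11) = 35.91 dB → 35.9 dB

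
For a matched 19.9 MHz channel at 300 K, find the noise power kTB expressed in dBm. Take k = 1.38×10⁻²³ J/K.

−100.8 dBm

P_n = kTB = 1.38×10⁻²³ × 300 × 1.99×10⁷ = 8.24×10⁻¹⁴ W
In dBm: 10 log₁₀(8.24×10⁻¹⁴ / 10⁻³) = −100.8 dBm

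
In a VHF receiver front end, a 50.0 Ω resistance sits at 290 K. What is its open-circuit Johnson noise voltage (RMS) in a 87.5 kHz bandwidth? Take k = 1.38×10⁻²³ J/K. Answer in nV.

V_n = √(4kTRB)
4kTRB = 4 × 1.38×10⁻²³ × 290 × 5.00×10¹ × 8.75×10⁴ = 7.00×10⁻¹⁴ V²
V_n = √(7.00×10⁻¹⁴) = 2.65×10⁻⁷ V = 265 nV

265 nV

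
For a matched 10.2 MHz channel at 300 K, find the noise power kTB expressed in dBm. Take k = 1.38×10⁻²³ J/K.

P_n = kTB = 1.38×10⁻²³ × 300 × 1.02×10⁷ = 4.22×10⁻¹⁴ W
In dBm: 10 log₁₀(4.22×10⁻¹⁴ / 10⁻³) = −103.7 dBm

−103.7 dBm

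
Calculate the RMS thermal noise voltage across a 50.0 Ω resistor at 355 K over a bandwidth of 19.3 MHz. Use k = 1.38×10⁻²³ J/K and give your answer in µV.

4.35 µV

V_n = √(4kTRB)
4kTRB = 4 × 1.38×10⁻²³ × 355 × 5.00×10¹ × 1.93×10⁷ = 1.89×10⁻¹¹ V²
V_n = √(1.89×10⁻¹¹) = 4.35×10⁻⁶ V = 4.35 µV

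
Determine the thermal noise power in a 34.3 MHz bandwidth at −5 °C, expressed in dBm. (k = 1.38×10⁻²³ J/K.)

−99.0 dBm

T = −5 °C + 273.15 = 268.15 K
P_n = kTB = 1.38×10⁻²³ × 268.15 × 3.43×10⁷ = 1.27×10⁻¹³ W
In dBm: 10 log₁₀(1.27×10⁻¹³ / 10⁻³) = −99.0 dBm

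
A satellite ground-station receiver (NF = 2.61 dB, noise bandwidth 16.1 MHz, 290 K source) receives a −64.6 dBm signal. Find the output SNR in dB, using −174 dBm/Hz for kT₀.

Noise floor: N = −174 + 10 log₁₀(B) + NF
10 log₁₀(1.61×10⁷) = 72.07 dB
N = −174 + 72.07 + 2.61 = −99.32 dBm
SNR = P_sig − N = −64.6 − (−99.32) = 34.72 dB → 34.7 dB

34.7 dB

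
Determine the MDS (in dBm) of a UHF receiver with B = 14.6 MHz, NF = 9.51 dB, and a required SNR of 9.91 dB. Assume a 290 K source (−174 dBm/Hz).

Sensitivity = −174 + 10 log₁₀(B) + NF + SNR_min
= −174 + 71.64 + 9.51 + 9.91
= −82.94 dBm → −82.9 dBm

−82.9 dBm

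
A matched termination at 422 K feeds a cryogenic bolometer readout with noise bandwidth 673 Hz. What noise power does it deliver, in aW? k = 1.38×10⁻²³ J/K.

P_n = kTB = 1.38×10⁻²³ × 422 × 6.73×10² = 3.92×10⁻¹⁸ W = 3.92 aW

3.92 aW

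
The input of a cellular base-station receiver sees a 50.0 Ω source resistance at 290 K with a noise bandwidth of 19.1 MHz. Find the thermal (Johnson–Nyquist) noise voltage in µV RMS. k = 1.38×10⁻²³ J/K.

3.91 µV

V_n = √(4kTRB)
4kTRB = 4 × 1.38×10⁻²³ × 290 × 5.00×10¹ × 1.91×10⁷ = 1.53×10⁻¹¹ V²
V_n = √(1.53×10⁻¹¹) = 3.91×10⁻⁶ V = 3.91 µV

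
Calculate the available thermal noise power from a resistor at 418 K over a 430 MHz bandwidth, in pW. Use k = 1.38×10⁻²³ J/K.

2.48 pW

P_n = kTB = 1.38×10⁻²³ × 418 × 4.30×10⁸ = 2.48×10⁻¹² W = 2.48 pW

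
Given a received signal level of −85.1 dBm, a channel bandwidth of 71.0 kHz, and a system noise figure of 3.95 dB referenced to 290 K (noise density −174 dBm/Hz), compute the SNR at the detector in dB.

Noise floor: N = −174 + 10 log₁₀(B) + NF
10 log₁₀(7.10×10⁴) = 48.51 dB
N = −174 + 48.51 + 3.95 = −121.54 dBm
SNR = P_sig − N = −85.1 − (−121.54) = 36.44 dB → 36.4 dB

36.4 dB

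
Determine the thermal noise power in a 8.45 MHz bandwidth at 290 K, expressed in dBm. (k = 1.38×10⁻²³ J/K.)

P_n = kTB = 1.38×10⁻²³ × 290 × 8.45×10⁶ = 3.38×10⁻¹⁴ W
In dBm: 10 log₁₀(3.38×10⁻¹⁴ / 10⁻³) = −104.7 dBm

−104.7 dBm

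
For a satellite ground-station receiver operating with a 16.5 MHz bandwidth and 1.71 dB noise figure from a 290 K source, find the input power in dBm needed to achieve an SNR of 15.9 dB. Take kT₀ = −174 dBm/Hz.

Sensitivity = −174 + 10 log₁₀(B) + NF + SNR_min
= −174 + 72.17 + 1.71 + 15.9
= −84.22 dBm → −84.2 dBm

−84.2 dBm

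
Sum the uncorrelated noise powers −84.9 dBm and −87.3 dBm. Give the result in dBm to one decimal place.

−82.9 dBm

Convert to linear, add, convert back:
P₁ = 3.24×10⁻¹² W, P₂ = 1.86×10⁻¹² W
P_tot = 5.10×10⁻¹² W → 10 log₁₀(P_tot / 10⁻³) = −82.9 dBm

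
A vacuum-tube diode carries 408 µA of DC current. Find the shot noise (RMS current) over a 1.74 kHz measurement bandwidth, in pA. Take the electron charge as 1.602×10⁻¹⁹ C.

I_n = √(2qI·B)
2qI·B = 2 × 1.602×10⁻¹⁹ × 4.08×10⁻⁴ × 1.74×10³ = 2.27×10⁻¹⁹ A²
I_n = √(2.27×10⁻¹⁹) = 4.77×10⁻¹⁰ A = 477 pA

477 pA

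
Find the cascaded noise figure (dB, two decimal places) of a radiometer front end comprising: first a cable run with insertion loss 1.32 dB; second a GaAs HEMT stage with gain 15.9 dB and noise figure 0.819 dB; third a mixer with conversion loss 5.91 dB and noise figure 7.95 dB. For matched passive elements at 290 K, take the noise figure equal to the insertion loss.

Convert to linear (a loss of L dB is a gain of −L dB): F_i = 10^(NF_i/10), G_i = 10^(G_i,dB/10)
  Stage 1: F_1 = 10^(1.32/10) = 1.355, G_1 = 10^(−1.32/10) = 0.7379
  Stage 2: F_2 = 10^(0.819/10) = 1.208, G_2 = 10^(15.9/10) = 38.90
  Stage 3: F_3 = 10^(7.95/10) = 6.237, G_3 = 10^(−5.91/10) = 0.2564
Friis cascade:
  F = 1.355 + (1.208 − 1)/0.7379 + (6.237 − 1)/28.71 = 1.819
NF = 10 log₁₀(1.819) = 2.60 dB

2.60 dB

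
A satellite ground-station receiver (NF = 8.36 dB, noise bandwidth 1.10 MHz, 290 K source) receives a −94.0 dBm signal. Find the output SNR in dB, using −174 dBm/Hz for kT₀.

11.2 dB

Noise floor: N = −174 + 10 log₁₀(B) + NF
10 log₁₀(1.10×10⁶) = 60.41 dB
N = −174 + 60.41 + 8.36 = −105.23 dBm
SNR = P_sig − N = −94.0 − (−105.23) = 11.23 dB → 11.2 dB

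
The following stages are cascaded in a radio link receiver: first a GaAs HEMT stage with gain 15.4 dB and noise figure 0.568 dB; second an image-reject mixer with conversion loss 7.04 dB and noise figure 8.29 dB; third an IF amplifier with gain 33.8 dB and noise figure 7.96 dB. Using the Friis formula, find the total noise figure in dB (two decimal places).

Convert to linear (a loss of L dB is a gain of −L dB): F_i = 10^(NF_i/10), G_i = 10^(G_i,dB/10)
  Stage 1: F_1 = 10^(0.568/10) = 1.140, G_1 = 10^(15.4/10) = 34.67
  Stage 2: F_2 = 10^(8.29/10) = 6.745, G_2 = 10^(−7.04/10) = 0.1977
  Stage 3: F_3 = 10^(7.96/10) = 6.252, G_3 = 10^(33.8/10) = 2399
Friis cascade:
  F = 1.140 + (6.745 − 1)/34.67 + (6.252 − 1)/6.855 = 2.072
NF = 10 log₁₀(2.072) = 3.16 dB

3.16 dB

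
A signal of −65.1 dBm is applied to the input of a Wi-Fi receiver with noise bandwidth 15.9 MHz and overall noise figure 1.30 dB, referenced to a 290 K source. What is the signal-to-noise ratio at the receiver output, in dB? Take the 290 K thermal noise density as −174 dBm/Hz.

35.6 dB

Noise floor: N = −174 + 10 log₁₀(B) + NF
10 log₁₀(1.59×10⁷) = 72.01 dB
N = −174 + 72.01 + 1.30 = −100.69 dBm
SNR = P_sig − N = −65.1 − (−100.69) = 35.59 dB → 35.6 dB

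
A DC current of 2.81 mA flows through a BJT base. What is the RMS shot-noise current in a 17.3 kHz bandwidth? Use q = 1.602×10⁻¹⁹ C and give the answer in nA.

3.95 nA

I_n = √(2qI·B)
2qI·B = 2 × 1.602×10⁻¹⁹ × 2.81×10⁻³ × 1.73×10⁴ = 1.56×10⁻¹⁷ A²
I_n = √(1.56×10⁻¹⁷) = 3.95×10⁻⁹ A = 3.95 nA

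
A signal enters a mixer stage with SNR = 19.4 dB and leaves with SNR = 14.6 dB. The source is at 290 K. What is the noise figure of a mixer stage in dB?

NF (dB) = SNR_in(dB) − SNR_out(dB) when the source is at T₀
NF = 19.4 − 14.6 = 4.8 dB

4.8 dB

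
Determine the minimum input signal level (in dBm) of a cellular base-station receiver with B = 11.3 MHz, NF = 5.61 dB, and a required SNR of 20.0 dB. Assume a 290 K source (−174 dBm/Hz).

−77.9 dBm

Sensitivity = −174 + 10 log₁₀(B) + NF + SNR_min
= −174 + 70.53 + 5.61 + 20.0
= −77.86 dBm → −77.9 dBm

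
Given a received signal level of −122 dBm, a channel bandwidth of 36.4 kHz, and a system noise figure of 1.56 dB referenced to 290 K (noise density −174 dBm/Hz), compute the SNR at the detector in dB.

Noise floor: N = −174 + 10 log₁₀(B) + NF
10 log₁₀(3.64×10⁴) = 45.61 dB
N = −174 + 45.61 + 1.56 = −126.83 dBm
SNR = P_sig − N = −122 − (−126.83) = 4.83 dB → 4.8 dB

4.8 dB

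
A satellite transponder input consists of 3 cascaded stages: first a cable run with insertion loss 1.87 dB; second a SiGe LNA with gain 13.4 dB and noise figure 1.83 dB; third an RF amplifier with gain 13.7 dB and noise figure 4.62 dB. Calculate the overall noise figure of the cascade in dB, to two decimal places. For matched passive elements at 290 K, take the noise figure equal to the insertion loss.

Convert to linear (a loss of L dB is a gain of −L dB): F_i = 10^(NF_i/10), G_i = 10^(G_i,dB/10)
  Stage 1: F_1 = 10^(1.87/10) = 1.538, G_1 = 10^(−1.87/10) = 0.6501
  Stage 2: F_2 = 10^(1.83/10) = 1.524, G_2 = 10^(13.4/10) = 21.88
  Stage 3: F_3 = 10^(4.62/10) = 2.897, G_3 = 10^(13.7/10) = 23.44
Friis cascade:
  F = 1.538 + (1.524 − 1)/0.6501 + (2.897 − 1)/14.22 = 2.478
NF = 10 log₁₀(2.478) = 3.94 dB

3.94 dB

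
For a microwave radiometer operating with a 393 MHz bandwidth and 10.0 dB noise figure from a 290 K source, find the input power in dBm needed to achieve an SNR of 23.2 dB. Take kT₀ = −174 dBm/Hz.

Sensitivity = −174 + 10 log₁₀(B) + NF + SNR_min
= −174 + 85.94 + 10.0 + 23.2
= −54.86 dBm → −54.9 dBm

−54.9 dBm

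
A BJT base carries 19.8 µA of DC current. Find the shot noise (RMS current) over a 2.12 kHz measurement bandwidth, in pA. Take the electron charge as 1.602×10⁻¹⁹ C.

116 pA

I_n = √(2qI·B)
2qI·B = 2 × 1.602×10⁻¹⁹ × 1.98×10⁻⁵ × 2.12×10³ = 1.34×10⁻²⁰ A²
I_n = √(1.34×10⁻²⁰) = 1.16×10⁻¹⁰ A = 116 pA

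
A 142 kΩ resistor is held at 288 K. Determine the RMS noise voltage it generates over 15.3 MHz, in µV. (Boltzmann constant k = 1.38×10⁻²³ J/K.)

186 µV

V_n = √(4kTRB)
4kTRB = 4 × 1.38×10⁻²³ × 288 × 1.42×10⁵ × 1.53×10⁷ = 3.45×10⁻⁸ V²
V_n = √(3.45×10⁻⁸) = 1.86×10⁻⁴ V = 186 µV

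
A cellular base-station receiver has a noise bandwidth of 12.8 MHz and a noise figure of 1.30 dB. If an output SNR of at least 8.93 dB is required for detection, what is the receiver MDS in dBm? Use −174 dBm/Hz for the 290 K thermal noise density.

Sensitivity = −174 + 10 log₁₀(B) + NF + SNR_min
= −174 + 71.07 + 1.30 + 8.93
= −92.70 dBm → −92.7 dBm

−92.7 dBm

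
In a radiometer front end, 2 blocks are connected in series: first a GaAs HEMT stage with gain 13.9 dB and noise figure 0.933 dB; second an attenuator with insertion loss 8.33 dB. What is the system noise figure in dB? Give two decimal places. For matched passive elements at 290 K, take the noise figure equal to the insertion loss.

Convert to linear (a loss of L dB is a gain of −L dB): F_i = 10^(NF_i/10), G_i = 10^(G_i,dB/10)
  Stage 1: F_1 = 10^(0.933/10) = 1.240, G_1 = 10^(13.9/10) = 24.55
  Stage 2: F_2 = 10^(8.33/10) = 6.808, G_2 = 10^(−8.33/10) = 0.1469
Friis cascade:
  F = 1.240 + (6.808 − 1)/24.55 = 1.476
NF = 10 log₁₀(1.476) = 1.69 dB

1.69 dB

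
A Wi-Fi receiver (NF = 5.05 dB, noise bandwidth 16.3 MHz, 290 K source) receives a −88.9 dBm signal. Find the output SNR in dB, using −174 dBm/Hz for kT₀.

Noise floor: N = −174 + 10 log₁₀(B) + NF
10 log₁₀(1.63×10⁷) = 72.12 dB
N = −174 + 72.12 + 5.05 = −96.83 dBm
SNR = P_sig − N = −88.9 − (−96.83) = 7.93 dB → 7.9 dB

7.9 dB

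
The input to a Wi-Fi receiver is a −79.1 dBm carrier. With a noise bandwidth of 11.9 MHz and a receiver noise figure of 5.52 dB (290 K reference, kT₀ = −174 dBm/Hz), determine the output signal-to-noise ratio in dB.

18.6 dB

Noise floor: N = −174 + 10 log₁₀(B) + NF
10 log₁₀(1.19×10⁷) = 70.76 dB
N = −174 + 70.76 + 5.52 = −97.72 dBm
SNR = P_sig − N = −79.1 − (−97.72) = 18.62 dB → 18.6 dB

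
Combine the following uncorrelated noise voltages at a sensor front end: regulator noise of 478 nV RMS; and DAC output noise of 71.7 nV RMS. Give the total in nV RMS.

Uncorrelated sources add in power (mean-square): V_tot = √(ΣV_i²)
V_tot = √[(4.78×10⁻⁷)² + (7.17×10⁻⁸)²] = 4.83×10⁻⁷ V = 483 nV

483 nV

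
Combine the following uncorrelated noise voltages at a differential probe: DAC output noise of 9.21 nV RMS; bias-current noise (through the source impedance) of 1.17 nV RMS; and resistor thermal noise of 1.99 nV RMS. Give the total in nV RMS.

9.49 nV

Uncorrelated sources add in power (mean-square): V_tot = √(ΣV_i²)
V_tot = √[(9.21×10⁻⁹)² + (1.17×10⁻⁹)² + (1.99×10⁻⁹)²] = 9.49×10⁻⁹ V = 9.49 nV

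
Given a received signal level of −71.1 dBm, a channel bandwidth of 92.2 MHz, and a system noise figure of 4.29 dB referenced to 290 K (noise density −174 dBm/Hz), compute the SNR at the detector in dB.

Noise floor: N = −174 + 10 log₁₀(B) + NF
10 log₁₀(9.22×10⁷) = 79.65 dB
N = −174 + 79.65 + 4.29 = −90.06 dBm
SNR = P_sig − N = −71.1 − (−90.06) = 18.96 dB → 19.0 dB

19.0 dB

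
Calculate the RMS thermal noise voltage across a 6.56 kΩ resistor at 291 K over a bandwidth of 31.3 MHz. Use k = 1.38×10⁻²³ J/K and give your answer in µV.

57.4 µV

V_n = √(4kTRB)
4kTRB = 4 × 1.38×10⁻²³ × 291 × 6.56×10³ × 3.13×10⁷ = 3.30×10⁻⁹ V²
V_n = √(3.30×10⁻⁹) = 5.74×10⁻⁵ V = 57.4 µV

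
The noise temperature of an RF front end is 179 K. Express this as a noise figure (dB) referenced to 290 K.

2.09 dB

F = 1 + T_e/T₀ = 1 + 179/290 = 1.61724
NF = 10 log₁₀(1.61724) = 2.09 dB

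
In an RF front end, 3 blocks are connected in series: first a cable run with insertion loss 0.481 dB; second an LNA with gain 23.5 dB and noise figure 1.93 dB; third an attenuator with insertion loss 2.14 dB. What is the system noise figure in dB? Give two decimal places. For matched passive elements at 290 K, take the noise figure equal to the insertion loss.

Convert to linear (a loss of L dB is a gain of −L dB): F_i = 10^(NF_i/10), G_i = 10^(G_i,dB/10)
  Stage 1: F_1 = 10^(0.481/10) = 1.117, G_1 = 10^(−0.481/10) = 0.8952
  Stage 2: F_2 = 10^(1.93/10) = 1.560, G_2 = 10^(23.5/10) = 223.9
  Stage 3: F_3 = 10^(2.14/10) = 1.637, G_3 = 10^(−2.14/10) = 0.6109
Friis cascade:
  F = 1.117 + (1.560 − 1)/0.8952 + (1.637 − 1)/200.4 = 1.745
NF = 10 log₁₀(1.745) = 2.42 dB

2.42 dB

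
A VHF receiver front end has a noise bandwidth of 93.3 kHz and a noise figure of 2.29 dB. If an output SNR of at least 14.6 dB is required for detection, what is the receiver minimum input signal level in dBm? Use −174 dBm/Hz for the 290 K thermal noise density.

−107.4 dBm

Sensitivity = −174 + 10 log₁₀(B) + NF + SNR_min
= −174 + 49.7 + 2.29 + 14.6
= −107.41 dBm → −107.4 dBm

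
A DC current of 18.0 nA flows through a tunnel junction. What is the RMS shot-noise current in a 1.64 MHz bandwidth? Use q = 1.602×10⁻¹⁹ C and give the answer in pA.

I_n = √(2qI·B)
2qI·B = 2 × 1.602×10⁻¹⁹ × 1.80×10⁻⁸ × 1.64×10⁶ = 9.46×10⁻²¹ A²
I_n = √(9.46×10⁻²¹) = 9.73×10⁻¹¹ A = 97.3 pA

97.3 pA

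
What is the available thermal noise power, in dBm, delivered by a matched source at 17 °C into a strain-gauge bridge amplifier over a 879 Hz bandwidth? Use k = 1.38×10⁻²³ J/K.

−144.5 dBm

T = 17 °C + 273.15 = 290.15 K
P_n = kTB = 1.38×10⁻²³ × 290.15 × 8.79×10² = 3.52×10⁻¹⁸ W
In dBm: 10 log₁₀(3.52×10⁻¹⁸ / 10⁻³) = −144.5 dBm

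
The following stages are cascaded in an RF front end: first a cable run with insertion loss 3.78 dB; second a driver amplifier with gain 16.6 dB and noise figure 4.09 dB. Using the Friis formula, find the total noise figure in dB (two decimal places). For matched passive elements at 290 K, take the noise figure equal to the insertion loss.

Convert to linear (a loss of L dB is a gain of −L dB): F_i = 10^(NF_i/10), G_i = 10^(G_i,dB/10)
  Stage 1: F_1 = 10^(3.78/10) = 2.388, G_1 = 10^(−3.78/10) = 0.4188
  Stage 2: F_2 = 10^(4.09/10) = 2.564, G_2 = 10^(16.6/10) = 45.71
Friis cascade:
  F = 2.388 + (2.564 − 1)/0.4188 = 6.124
NF = 10 log₁₀(6.124) = 7.87 dB

7.87 dB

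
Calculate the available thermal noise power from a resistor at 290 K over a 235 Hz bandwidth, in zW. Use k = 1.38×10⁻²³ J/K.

P_n = kTB = 1.38×10⁻²³ × 290 × 2.35×10² = 9.40×10⁻¹⁹ W = 940 zW

940 zW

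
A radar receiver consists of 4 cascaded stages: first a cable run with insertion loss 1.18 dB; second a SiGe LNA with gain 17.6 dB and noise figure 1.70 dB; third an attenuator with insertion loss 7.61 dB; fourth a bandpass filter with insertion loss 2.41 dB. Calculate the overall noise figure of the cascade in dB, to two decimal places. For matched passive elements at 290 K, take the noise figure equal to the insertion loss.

3.32 dB

Convert to linear (a loss of L dB is a gain of −L dB): F_i = 10^(NF_i/10), G_i = 10^(G_i,dB/10)
  Stage 1: F_1 = 10^(1.18/10) = 1.312, G_1 = 10^(−1.18/10) = 0.7621
  Stage 2: F_2 = 10^(1.70/10) = 1.479, G_2 = 10^(17.6/10) = 57.54
  Stage 3: F_3 = 10^(7.61/10) = 5.768, G_3 = 10^(−7.61/10) = 0.1734
  Stage 4: F_4 = 10^(2.41/10) = 1.742, G_4 = 10^(−2.41/10) = 0.5741
Friis cascade:
  F = 1.312 + (1.479 − 1)/0.7621 + (5.768 − 1)/43.85 + (1.742 − 1)/7.603 = 2.147
NF = 10 log₁₀(2.147) = 3.32 dB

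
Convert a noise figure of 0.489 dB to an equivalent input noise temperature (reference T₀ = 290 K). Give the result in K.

F = 10^(0.489/10) = 1.11918
T_e = (F − 1)·T₀ = (1.11918 − 1) × 290 = 34.6 K

34.6 K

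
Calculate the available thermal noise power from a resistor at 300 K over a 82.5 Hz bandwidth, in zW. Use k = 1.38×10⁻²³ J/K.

342 zW

P_n = kTB = 1.38×10⁻²³ × 300 × 8.25×10¹ = 3.42×10⁻¹⁹ W = 342 zW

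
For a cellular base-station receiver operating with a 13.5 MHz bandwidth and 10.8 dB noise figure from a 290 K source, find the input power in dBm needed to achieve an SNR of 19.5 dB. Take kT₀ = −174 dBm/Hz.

Sensitivity = −174 + 10 log₁₀(B) + NF + SNR_min
= −174 + 71.3 + 10.8 + 19.5
= −72.4 dBm → −72.4 dBm

−72.4 dBm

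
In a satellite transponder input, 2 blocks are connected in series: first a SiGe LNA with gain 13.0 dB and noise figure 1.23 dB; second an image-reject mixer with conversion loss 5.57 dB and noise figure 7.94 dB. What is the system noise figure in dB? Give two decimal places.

Convert to linear (a loss of L dB is a gain of −L dB): F_i = 10^(NF_i/10), G_i = 10^(G_i,dB/10)
  Stage 1: F_1 = 10^(1.23/10) = 1.327, G_1 = 10^(13.0/10) = 19.95
  Stage 2: F_2 = 10^(7.94/10) = 6.223, G_2 = 10^(−5.57/10) = 0.2773
Friis cascade:
  F = 1.327 + (6.223 − 1)/19.95 = 1.589
NF = 10 log₁₀(1.589) = 2.01 dB

2.01 dB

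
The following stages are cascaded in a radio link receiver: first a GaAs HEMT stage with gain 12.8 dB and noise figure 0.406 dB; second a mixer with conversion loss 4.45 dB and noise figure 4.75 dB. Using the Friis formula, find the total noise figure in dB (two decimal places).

0.80 dB

Convert to linear (a loss of L dB is a gain of −L dB): F_i = 10^(NF_i/10), G_i = 10^(G_i,dB/10)
  Stage 1: F_1 = 10^(0.406/10) = 1.098, G_1 = 10^(12.8/10) = 19.05
  Stage 2: F_2 = 10^(4.75/10) = 2.985, G_2 = 10^(−4.45/10) = 0.3589
Friis cascade:
  F = 1.098 + (2.985 − 1)/19.05 = 1.202
NF = 10 log₁₀(1.202) = 0.80 dB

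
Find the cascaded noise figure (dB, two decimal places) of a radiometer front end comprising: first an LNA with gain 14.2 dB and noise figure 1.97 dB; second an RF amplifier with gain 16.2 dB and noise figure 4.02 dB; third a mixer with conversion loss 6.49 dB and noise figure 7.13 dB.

2.14 dB

Convert to linear (a loss of L dB is a gain of −L dB): F_i = 10^(NF_i/10), G_i = 10^(G_i,dB/10)
  Stage 1: F_1 = 10^(1.97/10) = 1.574, G_1 = 10^(14.2/10) = 26.30
  Stage 2: F_2 = 10^(4.02/10) = 2.523, G_2 = 10^(16.2/10) = 41.69
  Stage 3: F_3 = 10^(7.13/10) = 5.164, G_3 = 10^(−6.49/10) = 0.2244
Friis cascade:
  F = 1.574 + (2.523 − 1)/26.30 + (5.164 − 1)/1096 = 1.636
NF = 10 log₁₀(1.636) = 2.14 dB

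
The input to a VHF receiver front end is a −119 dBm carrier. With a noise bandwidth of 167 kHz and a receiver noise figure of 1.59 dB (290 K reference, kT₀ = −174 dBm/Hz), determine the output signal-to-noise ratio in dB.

Noise floor: N = −174 + 10 log₁₀(B) + NF
10 log₁₀(1.67×10⁵) = 52.23 dB
N = −174 + 52.23 + 1.59 = −120.18 dBm
SNR = P_sig − N = −119 − (−120.18) = 1.18 dB → 1.2 dB

1.2 dB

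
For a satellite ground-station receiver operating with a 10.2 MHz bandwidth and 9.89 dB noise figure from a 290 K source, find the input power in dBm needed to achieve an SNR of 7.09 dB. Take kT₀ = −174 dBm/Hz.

Sensitivity = −174 + 10 log₁₀(B) + NF + SNR_min
= −174 + 70.09 + 9.89 + 7.09
= −86.93 dBm → −86.9 dBm

−86.9 dBm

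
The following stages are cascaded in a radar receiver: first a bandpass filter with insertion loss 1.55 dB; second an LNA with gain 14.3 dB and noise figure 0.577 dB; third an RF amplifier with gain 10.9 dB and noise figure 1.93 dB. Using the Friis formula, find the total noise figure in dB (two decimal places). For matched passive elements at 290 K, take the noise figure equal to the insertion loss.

2.21 dB

Convert to linear (a loss of L dB is a gain of −L dB): F_i = 10^(NF_i/10), G_i = 10^(G_i,dB/10)
  Stage 1: F_1 = 10^(1.55/10) = 1.429, G_1 = 10^(−1.55/10) = 0.6998
  Stage 2: F_2 = 10^(0.577/10) = 1.142, G_2 = 10^(14.3/10) = 26.92
  Stage 3: F_3 = 10^(1.93/10) = 1.560, G_3 = 10^(10.9/10) = 12.30
Friis cascade:
  F = 1.429 + (1.142 − 1)/0.6998 + (1.560 − 1)/18.84 = 1.662
NF = 10 log₁₀(1.662) = 2.21 dB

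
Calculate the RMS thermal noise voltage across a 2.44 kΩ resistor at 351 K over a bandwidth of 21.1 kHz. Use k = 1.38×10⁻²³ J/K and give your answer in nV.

999 nV

V_n = √(4kTRB)
4kTRB = 4 × 1.38×10⁻²³ × 351 × 2.44×10³ × 2.11×10⁴ = 9.98×10⁻¹³ V²
V_n = √(9.98×10⁻¹³) = 9.99×10⁻⁷ V = 999 nV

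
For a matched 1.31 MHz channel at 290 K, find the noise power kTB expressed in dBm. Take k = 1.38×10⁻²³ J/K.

P_n = kTB = 1.38×10⁻²³ × 290 × 1.31×10⁶ = 5.24×10⁻¹⁵ W
In dBm: 10 log₁₀(5.24×10⁻¹⁵ / 10⁻³) = −112.8 dBm

−112.8 dBm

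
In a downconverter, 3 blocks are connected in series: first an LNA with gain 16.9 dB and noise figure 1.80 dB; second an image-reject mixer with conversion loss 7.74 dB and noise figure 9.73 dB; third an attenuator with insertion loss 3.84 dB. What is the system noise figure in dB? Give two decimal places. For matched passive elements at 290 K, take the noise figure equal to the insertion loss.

Convert to linear (a loss of L dB is a gain of −L dB): F_i = 10^(NF_i/10), G_i = 10^(G_i,dB/10)
  Stage 1: F_1 = 10^(1.80/10) = 1.514, G_1 = 10^(16.9/10) = 48.98
  Stage 2: F_2 = 10^(9.73/10) = 9.397, G_2 = 10^(−7.74/10) = 0.1683
  Stage 3: F_3 = 10^(3.84/10) = 2.421, G_3 = 10^(−3.84/10) = 0.4130
Friis cascade:
  F = 1.514 + (9.397 − 1)/48.98 + (2.421 − 1)/8.241 = 1.857
NF = 10 log₁₀(1.857) = 2.69 dB

2.69 dB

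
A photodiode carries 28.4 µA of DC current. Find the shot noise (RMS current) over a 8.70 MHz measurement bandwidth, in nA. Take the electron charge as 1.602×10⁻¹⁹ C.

I_n = √(2qI·B)
2qI·B = 2 × 1.602×10⁻¹⁹ × 2.84×10⁻⁵ × 8.70×10⁶ = 7.92×10⁻¹⁷ A²
I_n = √(7.92×10⁻¹⁷) = 8.90×10⁻⁹ A = 8.90 nA

8.90 nA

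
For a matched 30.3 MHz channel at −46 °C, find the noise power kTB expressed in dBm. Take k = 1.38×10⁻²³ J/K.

−100.2 dBm

T = −46 °C + 273.15 = 227.15 K
P_n = kTB = 1.38×10⁻²³ × 227.15 × 3.03×10⁷ = 9.50×10⁻¹⁴ W
In dBm: 10 log₁₀(9.50×10⁻¹⁴ / 10⁻³) = −100.2 dBm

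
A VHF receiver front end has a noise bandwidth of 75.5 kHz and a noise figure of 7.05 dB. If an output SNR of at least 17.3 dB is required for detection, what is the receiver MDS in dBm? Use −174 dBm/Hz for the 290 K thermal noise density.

−100.9 dBm

Sensitivity = −174 + 10 log₁₀(B) + NF + SNR_min
= −174 + 48.78 + 7.05 + 17.3
= −100.87 dBm → −100.9 dBm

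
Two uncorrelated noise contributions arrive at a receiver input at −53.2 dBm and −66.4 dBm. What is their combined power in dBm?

−53.0 dBm

Convert to linear, add, convert back:
P₁ = 4.79×10⁻⁹ W, P₂ = 2.29×10⁻¹⁰ W
P_tot = 5.02×10⁻⁹ W → 10 log₁₀(P_tot / 10⁻³) = −53.0 dBm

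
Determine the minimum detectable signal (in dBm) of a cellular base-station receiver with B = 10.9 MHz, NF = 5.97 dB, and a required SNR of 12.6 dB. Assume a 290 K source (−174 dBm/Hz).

−85.1 dBm

Sensitivity = −174 + 10 log₁₀(B) + NF + SNR_min
= −174 + 70.37 + 5.97 + 12.6
= −85.06 dBm → −85.1 dBm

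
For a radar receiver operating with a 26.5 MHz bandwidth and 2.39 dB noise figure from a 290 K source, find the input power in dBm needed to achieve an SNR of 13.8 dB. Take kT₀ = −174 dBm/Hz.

Sensitivity = −174 + 10 log₁₀(B) + NF + SNR_min
= −174 + 74.23 + 2.39 + 13.8
= −83.58 dBm → −83.6 dBm

−83.6 dBm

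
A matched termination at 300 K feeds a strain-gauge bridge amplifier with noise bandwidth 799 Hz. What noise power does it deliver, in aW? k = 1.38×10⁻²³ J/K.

3.31 aW

P_n = kTB = 1.38×10⁻²³ × 300 × 7.99×10² = 3.31×10⁻¹⁸ W = 3.31 aW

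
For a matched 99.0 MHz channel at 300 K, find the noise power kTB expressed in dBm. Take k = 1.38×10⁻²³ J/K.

P_n = kTB = 1.38×10⁻²³ × 300 × 9.90×10⁷ = 4.10×10⁻¹³ W
In dBm: 10 log₁₀(4.10×10⁻¹³ / 10⁻³) = −93.9 dBm

−93.9 dBm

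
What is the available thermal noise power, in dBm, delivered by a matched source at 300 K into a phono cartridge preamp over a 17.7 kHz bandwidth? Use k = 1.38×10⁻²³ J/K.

P_n = kTB = 1.38×10⁻²³ × 300 × 1.77×10⁴ = 7.33×10⁻¹⁷ W
In dBm: 10 log₁₀(7.33×10⁻¹⁷ / 10⁻³) = −131.4 dBm

−131.4 dBm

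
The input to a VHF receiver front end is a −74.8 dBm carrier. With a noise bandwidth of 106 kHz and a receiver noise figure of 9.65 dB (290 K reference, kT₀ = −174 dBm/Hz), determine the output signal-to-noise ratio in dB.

39.3 dB

Noise floor: N = −174 + 10 log₁₀(B) + NF
10 log₁₀(1.06×10⁵) = 50.25 dB
N = −174 + 50.25 + 9.65 = −114.10 dBm
SNR = P_sig − N = −74.8 − (−114.10) = 39.30 dB → 39.3 dB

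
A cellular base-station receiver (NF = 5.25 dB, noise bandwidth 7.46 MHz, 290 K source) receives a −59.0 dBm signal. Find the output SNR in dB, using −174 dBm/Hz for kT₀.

41.0 dB

Noise floor: N = −174 + 10 log₁₀(B) + NF
10 log₁₀(7.46×10⁶) = 68.73 dB
N = −174 + 68.73 + 5.25 = −100.02 dBm
SNR = P_sig − N = −59.0 − (−100.02) = 41.02 dB → 41.0 dB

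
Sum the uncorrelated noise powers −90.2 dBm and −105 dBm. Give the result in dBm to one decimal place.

Convert to linear, add, convert back:
P₁ = 9.55×10⁻¹³ W, P₂ = 3.16×10⁻¹⁴ W
P_tot = 9.87×10⁻¹³ W → 10 log₁₀(P_tot / 10⁻³) = −90.1 dBm

−90.1 dBm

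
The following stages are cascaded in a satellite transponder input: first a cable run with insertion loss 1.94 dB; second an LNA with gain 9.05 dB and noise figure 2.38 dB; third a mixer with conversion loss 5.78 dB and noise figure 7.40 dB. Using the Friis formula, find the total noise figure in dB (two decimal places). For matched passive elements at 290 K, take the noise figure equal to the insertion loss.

Convert to linear (a loss of L dB is a gain of −L dB): F_i = 10^(NF_i/10), G_i = 10^(G_i,dB/10)
  Stage 1: F_1 = 10^(1.94/10) = 1.563, G_1 = 10^(−1.94/10) = 0.6397
  Stage 2: F_2 = 10^(2.38/10) = 1.730, G_2 = 10^(9.05/10) = 8.035
  Stage 3: F_3 = 10^(7.40/10) = 5.495, G_3 = 10^(−5.78/10) = 0.2642
Friis cascade:
  F = 1.563 + (1.730 − 1)/0.6397 + (5.495 − 1)/5.140 = 3.578
NF = 10 log₁₀(3.578) = 5.54 dB

5.54 dB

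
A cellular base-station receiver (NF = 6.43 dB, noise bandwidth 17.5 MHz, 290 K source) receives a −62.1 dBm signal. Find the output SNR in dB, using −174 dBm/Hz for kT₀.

Noise floor: N = −174 + 10 log₁₀(B) + NF
10 log₁₀(1.75×10⁷) = 72.43 dB
N = −174 + 72.43 + 6.43 = −95.14 dBm
SNR = P_sig − N = −62.1 − (−95.14) = 33.04 dB → 33.0 dB

33.0 dB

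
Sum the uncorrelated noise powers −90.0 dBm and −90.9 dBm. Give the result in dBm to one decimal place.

Convert to linear, add, convert back:
P₁ = 1.00×10⁻¹² W, P₂ = 8.13×10⁻¹³ W
P_tot = 1.81×10⁻¹² W → 10 log₁₀(P_tot / 10⁻³) = −87.4 dBm

−87.4 dBm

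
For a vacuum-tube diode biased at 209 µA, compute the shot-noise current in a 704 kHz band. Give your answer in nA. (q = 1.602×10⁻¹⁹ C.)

6.87 nA

I_n = √(2qI·B)
2qI·B = 2 × 1.602×10⁻¹⁹ × 2.09×10⁻⁴ × 7.04×10⁵ = 4.71×10⁻¹⁷ A²
I_n = √(4.71×10⁻¹⁷) = 6.87×10⁻⁹ A = 6.87 nA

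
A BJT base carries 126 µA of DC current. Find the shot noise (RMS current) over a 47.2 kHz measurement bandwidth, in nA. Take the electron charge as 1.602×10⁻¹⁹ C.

I_n = √(2qI·B)
2qI·B = 2 × 1.602×10⁻¹⁹ × 1.26×10⁻⁴ × 4.72×10⁴ = 1.91×10⁻¹⁸ A²
I_n = √(1.91×10⁻¹⁸) = 1.38×10⁻⁹ A = 1.38 nA

1.38 nA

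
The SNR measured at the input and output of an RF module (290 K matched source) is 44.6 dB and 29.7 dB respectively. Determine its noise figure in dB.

14.9 dB

NF (dB) = SNR_in(dB) − SNR_out(dB) when the source is at T₀
NF = 44.6 − 29.7 = 14.9 dB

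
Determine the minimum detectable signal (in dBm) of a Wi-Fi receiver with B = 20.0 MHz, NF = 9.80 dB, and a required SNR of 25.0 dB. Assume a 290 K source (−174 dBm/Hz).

Sensitivity = −174 + 10 log₁₀(B) + NF + SNR_min
= −174 + 73.01 + 9.80 + 25.0
= −66.19 dBm → −66.2 dBm

−66.2 dBm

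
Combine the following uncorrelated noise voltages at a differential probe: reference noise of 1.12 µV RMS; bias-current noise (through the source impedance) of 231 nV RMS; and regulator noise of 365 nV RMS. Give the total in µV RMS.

1.20 µV

Uncorrelated sources add in power (mean-square): V_tot = √(ΣV_i²)
V_tot = √[(1.12×10⁻⁶)² + (2.31×10⁻⁷)² + (3.65×10⁻⁷)²] = 1.20×10⁻⁶ V = 1.20 µV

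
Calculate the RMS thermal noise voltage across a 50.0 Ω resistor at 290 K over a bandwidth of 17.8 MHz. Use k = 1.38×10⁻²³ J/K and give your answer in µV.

3.77 µV

V_n = √(4kTRB)
4kTRB = 4 × 1.38×10⁻²³ × 290 × 5.00×10¹ × 1.78×10⁷ = 1.42×10⁻¹¹ V²
V_n = √(1.42×10⁻¹¹) = 3.77×10⁻⁶ V = 3.77 µV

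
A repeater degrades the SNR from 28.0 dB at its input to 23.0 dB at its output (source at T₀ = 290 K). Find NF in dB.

5.0 dB

NF (dB) = SNR_in(dB) − SNR_out(dB) when the source is at T₀
NF = 28.0 − 23.0 = 5.0 dB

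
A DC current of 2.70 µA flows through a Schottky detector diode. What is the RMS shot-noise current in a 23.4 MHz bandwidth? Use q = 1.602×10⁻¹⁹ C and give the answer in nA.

I_n = √(2qI·B)
2qI·B = 2 × 1.602×10⁻¹⁹ × 2.70×10⁻⁶ × 2.34×10⁷ = 2.02×10⁻¹⁷ A²
I_n = √(2.02×10⁻¹⁷) = 4.50×10⁻⁹ A = 4.50 nA

4.50 nA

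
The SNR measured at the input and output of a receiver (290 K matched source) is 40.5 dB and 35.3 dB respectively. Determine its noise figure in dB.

NF (dB) = SNR_in(dB) − SNR_out(dB) when the source is at T₀
NF = 40.5 − 35.3 = 5.2 dB

5.2 dB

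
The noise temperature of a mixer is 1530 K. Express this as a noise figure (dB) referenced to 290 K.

F = 1 + T_e/T₀ = 1 + 1530/290 = 6.27586
NF = 10 log₁₀(6.27586) = 7.98 dB

7.98 dB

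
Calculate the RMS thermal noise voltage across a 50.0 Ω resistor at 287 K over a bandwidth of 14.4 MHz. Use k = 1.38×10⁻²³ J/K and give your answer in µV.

V_n = √(4kTRB)
4kTRB = 4 × 1.38×10⁻²³ × 287 × 5.00×10¹ × 1.44×10⁷ = 1.14×10⁻¹¹ V²
V_n = √(1.14×10⁻¹¹) = 3.38×10⁻⁶ V = 3.38 µV

3.38 µV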